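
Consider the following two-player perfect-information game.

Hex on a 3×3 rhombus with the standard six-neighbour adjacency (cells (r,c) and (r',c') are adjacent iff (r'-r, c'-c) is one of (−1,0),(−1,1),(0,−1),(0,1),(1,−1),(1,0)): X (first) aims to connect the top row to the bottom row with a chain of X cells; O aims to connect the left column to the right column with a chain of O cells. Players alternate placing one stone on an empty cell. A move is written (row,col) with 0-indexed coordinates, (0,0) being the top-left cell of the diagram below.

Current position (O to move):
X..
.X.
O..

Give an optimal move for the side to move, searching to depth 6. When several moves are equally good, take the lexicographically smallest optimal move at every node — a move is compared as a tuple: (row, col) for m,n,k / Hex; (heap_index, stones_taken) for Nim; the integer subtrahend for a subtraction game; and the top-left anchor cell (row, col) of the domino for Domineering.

O's best at [X../.X./O..]: (2,1)

ply 1, O at X../.X./O.. | (0,1)=-1→XO./.X./O..; (0,2)=-1→X.O/.X./O..; (1,0)=-1→X../OX./O..; (1,2)=-1→X../.XO/O..; (2,1)=+1→X../.X./OO.*; (2,2)=-1→X../.X./O.O
ply 2, X at X../.X./OO. | (0,1)=-1→XX./.X./OO.*; (0,2)=-1→X.X/.X./OO.; (1,0)=-1→X../XX./OO.; (1,2)=-1→X../.XX/OO.; (2,2)=-1→X../.X./OOX
ply 3, O at XX./.X./OO. | (0,2)=+1→XXO/.X./OO.*; (1,0)=+1→XX./OX./OO.; (1,2)=+1→XX./.XO/OO.; (2,2)=+1→XX./.X./OOO
ply 4, X at XXO/.X./OO. | (1,0)=-1→XXO/XX./OO.*; (1,2)=-1→XXO/.XX/OO.; (2,2)=-1→XXO/.X./OOX
ply 5, O at XXO/XX./OO. | (1,2)=+1→XXO/XXO/OO.*; (2,2)=+1→XXO/XX./OOO
ply 6: XXO/XXO/OO. is terminal -1 (X); from X../.X./O.. depth 6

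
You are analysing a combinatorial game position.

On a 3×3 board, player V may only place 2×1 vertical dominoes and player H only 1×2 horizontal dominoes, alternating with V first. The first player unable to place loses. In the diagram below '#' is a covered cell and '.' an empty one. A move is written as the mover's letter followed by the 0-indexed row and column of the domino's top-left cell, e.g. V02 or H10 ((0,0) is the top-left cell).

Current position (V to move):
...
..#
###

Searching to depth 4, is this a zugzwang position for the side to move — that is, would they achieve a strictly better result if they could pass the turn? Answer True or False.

p1 V@[.../..#/###]: V00[#../#.#/###]-1 V01[.#./.##/###]+1*
p2 H@[.#./.##/###] terminal -1; root [.../..#/###] d4
if V skipped the turn, H would face:
~ p1 H@[.../..#/###]: H00[##./..#/###]+1* H01[.##/..#/###]-1 H10[.../###/###]+1
~ p2 V@[##./..#/###] terminal -1; root [.../..#/###] d4
compare (V): move=+1 vs pass=-1

zugzwang(.../..#/###, V) = False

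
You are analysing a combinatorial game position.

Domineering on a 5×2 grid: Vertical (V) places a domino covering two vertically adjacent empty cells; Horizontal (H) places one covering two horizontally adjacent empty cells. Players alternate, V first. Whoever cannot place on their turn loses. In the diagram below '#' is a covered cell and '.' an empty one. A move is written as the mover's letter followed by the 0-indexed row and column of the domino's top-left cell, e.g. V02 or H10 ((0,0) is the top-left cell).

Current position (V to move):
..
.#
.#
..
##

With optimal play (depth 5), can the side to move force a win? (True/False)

V winning at [../.#/.#/../##]: False

ply 1, V at ../.#/.#/../## | V00=-1→#./##/.#/../##*; V10=-1→../##/##/../##; V20=-1→../.#/##/#./##
ply 2, H at #./##/.#/../## | H30=+1→#./##/.#/##/##*
ply 3: #./##/.#/##/## is terminal -1 (V); from ../.#/.#/../## depth 5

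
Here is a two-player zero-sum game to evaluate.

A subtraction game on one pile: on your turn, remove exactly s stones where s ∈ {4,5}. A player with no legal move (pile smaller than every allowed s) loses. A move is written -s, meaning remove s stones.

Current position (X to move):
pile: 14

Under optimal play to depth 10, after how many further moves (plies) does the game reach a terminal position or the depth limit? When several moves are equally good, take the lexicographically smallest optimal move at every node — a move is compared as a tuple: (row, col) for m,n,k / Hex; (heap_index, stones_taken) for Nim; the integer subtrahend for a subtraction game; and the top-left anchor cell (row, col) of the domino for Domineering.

PV length from [14]: 3 plies

ply 1, X at 14 | -4=+1→10*; -5=+1→9
ply 2, O at 10 | -4=-1→6*; -5=-1→5
ply 3, X at 6 | -4=+1→2*; -5=+1→1
ply 4: 2 is terminal -1 (O); from 14 depth 10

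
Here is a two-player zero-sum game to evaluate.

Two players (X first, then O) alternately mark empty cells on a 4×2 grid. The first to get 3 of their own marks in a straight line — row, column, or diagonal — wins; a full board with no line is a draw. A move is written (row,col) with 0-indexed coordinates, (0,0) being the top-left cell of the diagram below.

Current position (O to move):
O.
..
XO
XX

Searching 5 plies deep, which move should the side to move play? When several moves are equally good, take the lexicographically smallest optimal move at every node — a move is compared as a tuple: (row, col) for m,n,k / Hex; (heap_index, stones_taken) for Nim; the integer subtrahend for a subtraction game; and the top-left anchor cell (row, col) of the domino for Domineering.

[O./../XO/XX] O move#1: (0,1):-1/OO/../XO/XX, (1,0):+0/O./O./XO/XX*, (1,1):-1/O./.O/XO/XX
[O./O./XO/XX] X move#2: (0,1):+0/OX/O./XO/XX*, (1,1):+0/O./OX/XO/XX
[OX/O./XO/XX] O move#3: (1,1):+0/OX/OO/XO/XX*
[OX/OO/XO/XX] end (terminal +0, X#4); searched O./../XO/XX to 5

O's best at [O./../XO/XX]: (1,0)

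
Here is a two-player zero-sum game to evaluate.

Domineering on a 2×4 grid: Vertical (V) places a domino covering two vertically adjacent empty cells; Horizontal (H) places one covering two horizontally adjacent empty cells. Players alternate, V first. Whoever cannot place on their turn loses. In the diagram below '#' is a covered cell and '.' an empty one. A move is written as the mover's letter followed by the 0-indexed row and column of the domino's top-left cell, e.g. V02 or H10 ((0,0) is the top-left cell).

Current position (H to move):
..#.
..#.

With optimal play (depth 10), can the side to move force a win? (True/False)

H winning at [..#./..#.]: True

[..#./..#.] H move#1: H00:+1/###./..#.*, H10:+1/..#./###.
[###./..#.] V move#2: V03:-1/####/..##*
[####/..##] H move#3: H10:+1/####/####*
[####/####] end (terminal -1, V#4); searched ..#./..#. to 10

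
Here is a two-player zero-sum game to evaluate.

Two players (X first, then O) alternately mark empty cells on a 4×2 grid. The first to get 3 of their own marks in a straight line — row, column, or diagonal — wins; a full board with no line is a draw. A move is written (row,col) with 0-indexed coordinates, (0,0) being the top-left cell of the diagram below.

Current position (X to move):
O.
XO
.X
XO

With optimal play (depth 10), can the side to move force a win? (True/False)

X winning at [O./XO/.X/XO]: True

ply 1, X at O./XO/.X/XO | (0,1)=+0→OX/XO/.X/XO; (2,0)=+1→O./XO/XX/XO*
ply 2: O./XO/XX/XO is terminal -1 (O); from O./XO/.X/XO depth 10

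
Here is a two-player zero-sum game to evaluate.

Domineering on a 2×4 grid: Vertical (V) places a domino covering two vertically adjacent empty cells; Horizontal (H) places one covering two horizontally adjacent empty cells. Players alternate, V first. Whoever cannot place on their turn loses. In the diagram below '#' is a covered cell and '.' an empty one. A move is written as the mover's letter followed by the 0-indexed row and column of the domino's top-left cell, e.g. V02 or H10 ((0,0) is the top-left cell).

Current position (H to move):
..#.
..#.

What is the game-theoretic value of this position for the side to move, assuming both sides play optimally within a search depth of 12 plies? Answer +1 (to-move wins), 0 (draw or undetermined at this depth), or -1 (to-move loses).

p1 H@[..#./..#.]: H00[###./..#.]+1* H10[..#./###.]+1
p2 V@[###./..#.]: V03[####/..##]-1*
p3 H@[####/..##]: H10[####/####]+1*
p4 V@[####/####] terminal -1; root [..#./..#.] d12

value(..#./..#., H) = +1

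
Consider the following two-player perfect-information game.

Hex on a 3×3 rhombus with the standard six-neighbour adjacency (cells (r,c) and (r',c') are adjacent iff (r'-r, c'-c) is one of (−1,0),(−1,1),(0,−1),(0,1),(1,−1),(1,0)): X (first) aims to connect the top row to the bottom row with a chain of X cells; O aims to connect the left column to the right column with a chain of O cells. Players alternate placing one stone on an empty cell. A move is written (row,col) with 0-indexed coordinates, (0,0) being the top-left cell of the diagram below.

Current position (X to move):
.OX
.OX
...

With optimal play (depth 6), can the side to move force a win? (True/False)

[.OX/.OX/...] X move#1: (0,0):+1/XOX/.OX/...*, (1,0):+1/.OX/XOX/..., (2,0):+1/.OX/.OX/X.., (2,1):+1/.OX/.OX/.X., (2,2):+1/.OX/.OX/..X
[XOX/.OX/...] O move#2: (1,0):-1/XOX/OOX/...*, (2,0):-1/XOX/.OX/O.., (2,1):-1/XOX/.OX/.O., (2,2):-1/XOX/.OX/..O
[XOX/OOX/...] X move#3: (2,0):+1/XOX/OOX/X..*, (2,1):+1/XOX/OOX/.X., (2,2):+1/XOX/OOX/..X
[XOX/OOX/X..] O move#4: (2,1):-1/XOX/OOX/XO.*, (2,2):-1/XOX/OOX/X.O
[XOX/OOX/XO.] X move#5: (2,2):+1/XOX/OOX/XOX*
[XOX/OOX/XOX] end (terminal -1, O#6); searched .OX/.OX/... to 6

X winning at [.OX/.OX/...]: True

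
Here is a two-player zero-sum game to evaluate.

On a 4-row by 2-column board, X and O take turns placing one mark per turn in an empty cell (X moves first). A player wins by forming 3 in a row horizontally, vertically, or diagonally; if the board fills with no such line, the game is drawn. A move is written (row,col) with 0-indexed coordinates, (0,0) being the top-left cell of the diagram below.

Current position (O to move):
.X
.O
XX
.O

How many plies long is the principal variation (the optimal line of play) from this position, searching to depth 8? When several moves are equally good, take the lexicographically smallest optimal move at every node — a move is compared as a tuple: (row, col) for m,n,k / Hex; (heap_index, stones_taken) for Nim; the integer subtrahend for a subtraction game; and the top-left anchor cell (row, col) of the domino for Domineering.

PV length from [.X/.O/XX/.O]: 3 plies

p1 O@[.X/.O/XX/.O]: (0,0)[OX/.O/XX/.O]+0* (1,0)[.X/OO/XX/.O]+0 (3,0)[.X/.O/XX/OO]+0
p2 X@[OX/.O/XX/.O]: (1,0)[OX/XO/XX/.O]+0* (3,0)[OX/.O/XX/XO]+0
p3 O@[OX/XO/XX/.O]: (3,0)[OX/XO/XX/OO]+0*
p4 X@[OX/XO/XX/OO] terminal +0; root [.X/.O/XX/.O] d8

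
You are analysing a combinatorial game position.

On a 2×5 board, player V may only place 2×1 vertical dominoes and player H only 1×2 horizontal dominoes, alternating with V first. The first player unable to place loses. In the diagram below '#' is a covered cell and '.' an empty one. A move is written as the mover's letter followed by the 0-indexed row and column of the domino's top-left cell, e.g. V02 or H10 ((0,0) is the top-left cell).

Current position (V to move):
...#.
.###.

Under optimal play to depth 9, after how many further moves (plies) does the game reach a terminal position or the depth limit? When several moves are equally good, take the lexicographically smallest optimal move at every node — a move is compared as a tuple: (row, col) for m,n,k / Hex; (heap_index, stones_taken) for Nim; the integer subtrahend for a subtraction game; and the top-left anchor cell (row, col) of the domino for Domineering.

[...#./.###.] V move#1: V00:+1/#..#./####.*, V04:-1/...##/.####
[#..#./####.] H move#2: H01:-1/####./####.*
[####./####.] V move#3: V04:+1/#####/#####*
[#####/#####] end (terminal -1, H#4); searched ...#./.###. to 9

PV length from [...#./.###.]: 3 plies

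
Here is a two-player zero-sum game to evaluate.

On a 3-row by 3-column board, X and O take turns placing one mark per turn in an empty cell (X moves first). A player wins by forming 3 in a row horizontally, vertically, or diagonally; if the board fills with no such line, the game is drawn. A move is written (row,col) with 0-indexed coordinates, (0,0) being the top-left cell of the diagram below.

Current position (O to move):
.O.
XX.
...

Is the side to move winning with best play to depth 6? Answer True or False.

O winning at [.O./XX./...]: False

p1 O@[.O./XX./...]: (0,0)[OO./XX./...]-1* (0,2)[.OO/XX./...]-1 (1,2)[.O./XXO/...]-1 (2,0)[.O./XX./O..]-1 (2,1)[.O./XX./.O.]-1 (2,2)[.O./XX./..O]-1
p2 X@[OO./XX./...]: (0,2)[OOX/XX./...]+1* (1,2)[OO./XXX/...]+1 (2,0)[OO./XX./X..]-1 (2,1)[OO./XX./.X.]-1 (2,2)[OO./XX./..X]-1
p3 O@[OOX/XX./...]: (1,2)[OOX/XXO/...]-1* (2,0)[OOX/XX./O..]-1 (2,1)[OOX/XX./.O.]-1 (2,2)[OOX/XX./..O]-1
p4 X@[OOX/XXO/...]: (2,0)[OOX/XXO/X..]+1* (2,1)[OOX/XXO/.X.]+0 (2,2)[OOX/XXO/..X]+0
p5 O@[OOX/XXO/X..] terminal -1; root [.O./XX./...] d6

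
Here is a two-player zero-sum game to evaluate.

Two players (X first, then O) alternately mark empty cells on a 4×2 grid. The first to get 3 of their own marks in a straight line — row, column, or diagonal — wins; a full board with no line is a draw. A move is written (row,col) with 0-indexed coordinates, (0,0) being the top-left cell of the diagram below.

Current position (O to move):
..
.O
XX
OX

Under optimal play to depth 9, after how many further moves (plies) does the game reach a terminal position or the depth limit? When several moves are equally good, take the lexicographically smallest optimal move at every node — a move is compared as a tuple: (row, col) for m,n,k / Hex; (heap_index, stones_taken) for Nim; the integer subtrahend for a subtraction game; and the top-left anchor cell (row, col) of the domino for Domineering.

[../.O/XX/OX] O move#1: (0,0):+0/O./.O/XX/OX*, (0,1):+0/.O/.O/XX/OX, (1,0):+0/../OO/XX/OX
[O./.O/XX/OX] X move#2: (0,1):+0/OX/.O/XX/OX*, (1,0):+0/O./XO/XX/OX
[OX/.O/XX/OX] O move#3: (1,0):+0/OX/OO/XX/OX*
[OX/OO/XX/OX] end (terminal +0, X#4); searched ../.O/XX/OX to 9

PV length from [../.O/XX/OX]: 3 plies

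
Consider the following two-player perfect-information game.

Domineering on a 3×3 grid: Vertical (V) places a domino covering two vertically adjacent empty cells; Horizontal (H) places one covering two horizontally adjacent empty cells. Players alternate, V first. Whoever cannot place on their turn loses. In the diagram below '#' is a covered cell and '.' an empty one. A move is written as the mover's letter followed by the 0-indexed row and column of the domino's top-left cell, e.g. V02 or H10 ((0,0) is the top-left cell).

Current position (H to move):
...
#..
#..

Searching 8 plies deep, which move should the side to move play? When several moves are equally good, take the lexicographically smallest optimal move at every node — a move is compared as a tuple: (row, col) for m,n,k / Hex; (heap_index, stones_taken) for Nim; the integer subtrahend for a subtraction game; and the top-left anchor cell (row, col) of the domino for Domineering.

ply 1, H at .../#../#.. | H00=-1→##./#../#..; H01=-1→.##/#../#..; H11=+1→.../###/#..*; H21=-1→.../#../###
ply 2: .../###/#.. is terminal -1 (V); from .../#../#.. depth 8

H's best at [.../#../#..]: H11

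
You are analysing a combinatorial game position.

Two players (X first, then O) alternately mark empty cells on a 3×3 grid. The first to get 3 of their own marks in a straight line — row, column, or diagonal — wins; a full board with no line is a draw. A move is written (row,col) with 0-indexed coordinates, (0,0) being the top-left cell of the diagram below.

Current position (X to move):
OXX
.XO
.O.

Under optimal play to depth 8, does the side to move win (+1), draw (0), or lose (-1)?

value(OXX/.XO/.O., X) = +1

ply 1, X at OXX/.XO/.O. | (1,0)=+0→OXX/XXO/.O.; (2,0)=+1→OXX/.XO/XO.*; (2,2)=+0→OXX/.XO/.OX
ply 2: OXX/.XO/XO. is terminal -1 (O); from OXX/.XO/.O. depth 8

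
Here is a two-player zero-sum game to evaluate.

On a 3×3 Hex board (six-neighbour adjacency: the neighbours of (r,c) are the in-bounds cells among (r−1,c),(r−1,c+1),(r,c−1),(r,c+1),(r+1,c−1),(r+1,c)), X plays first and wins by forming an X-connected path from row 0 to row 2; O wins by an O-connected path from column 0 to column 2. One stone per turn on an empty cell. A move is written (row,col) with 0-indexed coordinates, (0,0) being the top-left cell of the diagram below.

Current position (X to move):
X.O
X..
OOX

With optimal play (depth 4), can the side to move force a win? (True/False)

X winning at [X.O/X../OOX]: False

[X.O/X../OOX] X move#1: (0,1):-1/XXO/X../OOX*, (1,1):-1/X.O/XX./OOX, (1,2):-1/X.O/X.X/OOX
[XXO/X../OOX] O move#2: (1,1):+1/XXO/XO./OOX*, (1,2):+1/XXO/X.O/OOX
[XXO/XO./OOX] end (terminal -1, X#3); searched X.O/X../OOX to 4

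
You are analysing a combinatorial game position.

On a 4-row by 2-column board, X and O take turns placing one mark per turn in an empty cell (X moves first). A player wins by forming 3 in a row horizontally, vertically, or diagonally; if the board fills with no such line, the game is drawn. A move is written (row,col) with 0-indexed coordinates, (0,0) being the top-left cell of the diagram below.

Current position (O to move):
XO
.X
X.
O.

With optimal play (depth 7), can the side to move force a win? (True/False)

O winning at [XO/.X/X./O.]: False

ply 1, O at XO/.X/X./O. | (1,0)=+0→XO/OX/X./O.*; (2,1)=-1→XO/.X/XO/O.; (3,1)=-1→XO/.X/X./OO
ply 2, X at XO/OX/X./O. | (2,1)=+0→XO/OX/XX/O.*; (3,1)=+0→XO/OX/X./OX
ply 3, O at XO/OX/XX/O. | (3,1)=+0→XO/OX/XX/OO*
ply 4: XO/OX/XX/OO is terminal +0 (X); from XO/.X/X./O. depth 7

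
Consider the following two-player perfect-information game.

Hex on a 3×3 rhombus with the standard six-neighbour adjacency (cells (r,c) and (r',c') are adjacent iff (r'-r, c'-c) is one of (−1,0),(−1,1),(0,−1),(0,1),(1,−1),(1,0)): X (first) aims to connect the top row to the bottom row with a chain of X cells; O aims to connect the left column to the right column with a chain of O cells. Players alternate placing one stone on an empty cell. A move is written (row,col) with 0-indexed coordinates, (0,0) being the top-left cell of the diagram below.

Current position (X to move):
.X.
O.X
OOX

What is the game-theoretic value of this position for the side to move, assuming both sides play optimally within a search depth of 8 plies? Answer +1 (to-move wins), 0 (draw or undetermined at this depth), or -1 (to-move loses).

value(.X./O.X/OOX, X) = +1

[.X./O.X/OOX] X move#1: (0,0):+1/XX./O.X/OOX*, (0,2):+1/.XX/O.X/OOX, (1,1):+1/.X./OXX/OOX
[XX./O.X/OOX] O move#2: (0,2):-1/XXO/O.X/OOX*, (1,1):-1/XX./OOX/OOX
[XXO/O.X/OOX] X move#3: (1,1):+1/XXO/OXX/OOX*
[XXO/OXX/OOX] end (terminal -1, O#4); searched .X./O.X/OOX to 8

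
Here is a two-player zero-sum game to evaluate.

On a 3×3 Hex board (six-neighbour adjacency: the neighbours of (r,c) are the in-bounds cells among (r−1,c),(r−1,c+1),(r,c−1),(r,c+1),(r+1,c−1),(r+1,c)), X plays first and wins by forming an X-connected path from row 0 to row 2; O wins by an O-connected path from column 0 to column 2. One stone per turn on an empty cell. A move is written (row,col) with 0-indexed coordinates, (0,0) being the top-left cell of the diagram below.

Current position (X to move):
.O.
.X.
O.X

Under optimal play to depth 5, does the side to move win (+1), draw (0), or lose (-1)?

ply 1, X at .O./.X./O.X | (0,0)=+1→XO./.X./O.X*; (0,2)=+1→.OX/.X./O.X; (1,0)=+1→.O./XX./O.X; (1,2)=-1→.O./.XX/O.X; (2,1)=-1→.O./.X./OXX
ply 2, O at XO./.X./O.X | (0,2)=-1→XOO/.X./O.X*; (1,0)=-1→XO./OX./O.X; (1,2)=-1→XO./.XO/O.X; (2,1)=-1→XO./.X./OOX
ply 3, X at XOO/.X./O.X | (1,0)=+1→XOO/XX./O.X*; (1,2)=-1→XOO/.XX/O.X; (2,1)=-1→XOO/.X./OXX
ply 4, O at XOO/XX./O.X | (1,2)=-1→XOO/XXO/O.X*; (2,1)=-1→XOO/XX./OOX
ply 5, X at XOO/XXO/O.X | (2,1)=+1→XOO/XXO/OXX*
ply 6: XOO/XXO/OXX is terminal -1 (O); from .O./.X./O.X depth 5

value(.O./.X./O.X, X) = +1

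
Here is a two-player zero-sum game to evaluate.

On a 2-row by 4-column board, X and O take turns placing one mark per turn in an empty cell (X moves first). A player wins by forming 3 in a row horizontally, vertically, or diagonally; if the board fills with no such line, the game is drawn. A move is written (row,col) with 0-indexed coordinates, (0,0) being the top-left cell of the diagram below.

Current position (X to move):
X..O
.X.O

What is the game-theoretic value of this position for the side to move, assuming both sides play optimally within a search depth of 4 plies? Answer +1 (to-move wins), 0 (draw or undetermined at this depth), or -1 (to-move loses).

[X..O/.X.O] X move#1: (0,1):+0/XX.O/.X.O*, (0,2):+0/X.XO/.X.O, (1,0):+0/X..O/XX.O, (1,2):+0/X..O/.XXO
[XX.O/.X.O] O move#2: (0,2):+0/XXOO/.X.O*, (1,0):-1/XX.O/OX.O, (1,2):-1/XX.O/.XOO
[XXOO/.X.O] X move#3: (1,0):+0/XXOO/XX.O*, (1,2):+0/XXOO/.XXO
[XXOO/XX.O] O move#4: (1,2):+0/XXOO/XXOO*
[XXOO/XXOO] end (terminal +0, X#5); searched X..O/.X.O to 4

value(X..O/.X.O, X) = 0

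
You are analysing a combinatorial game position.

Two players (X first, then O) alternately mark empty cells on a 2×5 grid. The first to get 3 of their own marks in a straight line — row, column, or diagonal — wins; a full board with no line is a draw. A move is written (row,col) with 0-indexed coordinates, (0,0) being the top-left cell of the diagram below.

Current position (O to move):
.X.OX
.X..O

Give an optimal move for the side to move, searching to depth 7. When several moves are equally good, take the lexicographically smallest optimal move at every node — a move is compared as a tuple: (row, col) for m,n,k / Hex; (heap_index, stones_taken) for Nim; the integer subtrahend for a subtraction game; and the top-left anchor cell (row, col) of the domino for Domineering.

O's best at [.X.OX/.X..O]: (1,0)

[.X.OX/.X..O] O move#1: (0,0):-1/OX.OX/.X..O, (0,2):-1/.XOOX/.X..O, (1,0):+0/.X.OX/OX..O*, (1,2):+0/.X.OX/.XO.O, (1,3):+0/.X.OX/.X.OO
[.X.OX/OX..O] X move#2: (0,0):+0/XX.OX/OX..O*, (0,2):+0/.XXOX/OX..O, (1,2):+0/.X.OX/OXX.O, (1,3):+0/.X.OX/OX.XO
[XX.OX/OX..O] O move#3: (0,2):+0/XXOOX/OX..O*, (1,2):-1/XX.OX/OXO.O, (1,3):-1/XX.OX/OX.OO
[XXOOX/OX..O] X move#4: (1,2):+0/XXOOX/OXX.O*, (1,3):+0/XXOOX/OX.XO
[XXOOX/OXX.O] O move#5: (1,3):+0/XXOOX/OXXOO*
[XXOOX/OXXOO] end (terminal +0, X#6); searched .X.OX/.X..O to 7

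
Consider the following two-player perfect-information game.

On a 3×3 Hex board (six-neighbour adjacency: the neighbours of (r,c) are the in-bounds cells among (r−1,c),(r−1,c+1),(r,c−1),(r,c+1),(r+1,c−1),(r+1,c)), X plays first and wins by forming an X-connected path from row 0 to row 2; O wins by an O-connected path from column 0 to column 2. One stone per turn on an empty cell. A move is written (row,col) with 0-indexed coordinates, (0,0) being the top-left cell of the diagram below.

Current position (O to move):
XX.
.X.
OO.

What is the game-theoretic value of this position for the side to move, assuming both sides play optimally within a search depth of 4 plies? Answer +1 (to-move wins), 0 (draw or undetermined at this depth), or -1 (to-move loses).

[XX./.X./OO.] O move#1: (0,2):+1/XXO/.X./OO.*, (1,0):+1/XX./OX./OO., (1,2):+1/XX./.XO/OO., (2,2):+1/XX./.X./OOO
[XXO/.X./OO.] X move#2: (1,0):-1/XXO/XX./OO.*, (1,2):-1/XXO/.XX/OO., (2,2):-1/XXO/.X./OOX
[XXO/XX./OO.] O move#3: (1,2):+1/XXO/XXO/OO.*, (2,2):+1/XXO/XX./OOO
[XXO/XXO/OO.] end (terminal -1, X#4); searched XX./.X./OO. to 4

value(XX./.X./OO., O) = +1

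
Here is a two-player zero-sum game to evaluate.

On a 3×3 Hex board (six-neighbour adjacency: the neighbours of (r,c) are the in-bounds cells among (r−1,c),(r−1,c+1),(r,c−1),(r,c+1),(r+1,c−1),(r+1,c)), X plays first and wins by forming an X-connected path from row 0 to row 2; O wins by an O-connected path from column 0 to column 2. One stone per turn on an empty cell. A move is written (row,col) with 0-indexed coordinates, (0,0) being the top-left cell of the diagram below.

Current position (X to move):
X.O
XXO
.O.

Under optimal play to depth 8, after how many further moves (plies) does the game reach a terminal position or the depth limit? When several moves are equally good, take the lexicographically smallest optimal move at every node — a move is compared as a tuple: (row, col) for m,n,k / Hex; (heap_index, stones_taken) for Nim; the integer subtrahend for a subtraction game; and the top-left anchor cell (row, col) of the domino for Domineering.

ply 1, X at X.O/XXO/.O. | (0,1)=-1→XXO/XXO/.O.; (2,0)=+1→X.O/XXO/XO.*; (2,2)=-1→X.O/XXO/.OX
ply 2: X.O/XXO/XO. is terminal -1 (O); from X.O/XXO/.O. depth 8

PV length from [X.O/XXO/.O.]: 1 ply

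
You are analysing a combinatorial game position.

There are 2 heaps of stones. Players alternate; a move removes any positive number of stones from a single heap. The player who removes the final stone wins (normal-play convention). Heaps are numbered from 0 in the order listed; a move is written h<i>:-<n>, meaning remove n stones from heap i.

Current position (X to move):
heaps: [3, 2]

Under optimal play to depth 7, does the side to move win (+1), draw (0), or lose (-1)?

[(3,2)] X move#1: h0:-1:+1/(2,2)*, h0:-2:-1/(1,2), h0:-3:-1/(0,2), h1:-1:-1/(3,1), h1:-2:-1/(3,0)
[(2,2)] O move#2: h0:-1:-1/(1,2)*, h0:-2:-1/(0,2), h1:-1:-1/(2,1), h1:-2:-1/(2,0)
[(1,2)] X move#3: h0:-1:-1/(0,2), h1:-1:+1/(1,1)*, h1:-2:-1/(1,0)
[(1,1)] O move#4: h0:-1:-1/(0,1)*, h1:-1:-1/(1,0)
[(0,1)] X move#5: h1:-1:+1/(0,0)*
[(0,0)] end (terminal -1, O#6); searched (3,2) to 7

value((3,2), X) = +1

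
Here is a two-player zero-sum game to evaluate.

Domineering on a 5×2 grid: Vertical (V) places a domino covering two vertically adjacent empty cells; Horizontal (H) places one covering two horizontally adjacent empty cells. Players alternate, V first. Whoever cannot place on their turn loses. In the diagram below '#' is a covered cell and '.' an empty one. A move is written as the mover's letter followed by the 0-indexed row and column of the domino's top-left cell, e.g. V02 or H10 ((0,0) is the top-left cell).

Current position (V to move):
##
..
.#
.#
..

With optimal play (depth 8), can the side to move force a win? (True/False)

p1 V@[##/../.#/.#/..]: V10[##/#./##/.#/..]-1* V20[##/../##/##/..]-1 V30[##/../.#/##/#.]-1
p2 H@[##/#./##/.#/..]: H40[##/#./##/.#/##]+1*
p3 V@[##/#./##/.#/##] terminal -1; root [##/../.#/.#/..] d8

V winning at [##/../.#/.#/..]: False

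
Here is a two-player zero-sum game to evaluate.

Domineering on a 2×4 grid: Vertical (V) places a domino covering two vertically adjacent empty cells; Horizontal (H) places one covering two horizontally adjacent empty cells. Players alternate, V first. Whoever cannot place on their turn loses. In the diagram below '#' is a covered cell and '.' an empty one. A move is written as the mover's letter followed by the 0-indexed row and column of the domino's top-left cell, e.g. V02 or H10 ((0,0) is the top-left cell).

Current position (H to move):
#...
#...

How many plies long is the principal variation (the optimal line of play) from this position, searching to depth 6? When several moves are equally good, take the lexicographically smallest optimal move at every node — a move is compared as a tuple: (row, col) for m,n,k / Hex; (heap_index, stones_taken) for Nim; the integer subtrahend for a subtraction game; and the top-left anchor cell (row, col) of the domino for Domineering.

PV length from [#.../#...]: 3 plies

[#.../#...] H move#1: H01:+1/###./#...*, H02:+1/#.##/#..., H11:+1/#.../###., H12:+1/#.../#.##
[###./#...] V move#2: V03:-1/####/#..#*
[####/#..#] H move#3: H11:+1/####/####*
[####/####] end (terminal -1, V#4); searched #.../#... to 6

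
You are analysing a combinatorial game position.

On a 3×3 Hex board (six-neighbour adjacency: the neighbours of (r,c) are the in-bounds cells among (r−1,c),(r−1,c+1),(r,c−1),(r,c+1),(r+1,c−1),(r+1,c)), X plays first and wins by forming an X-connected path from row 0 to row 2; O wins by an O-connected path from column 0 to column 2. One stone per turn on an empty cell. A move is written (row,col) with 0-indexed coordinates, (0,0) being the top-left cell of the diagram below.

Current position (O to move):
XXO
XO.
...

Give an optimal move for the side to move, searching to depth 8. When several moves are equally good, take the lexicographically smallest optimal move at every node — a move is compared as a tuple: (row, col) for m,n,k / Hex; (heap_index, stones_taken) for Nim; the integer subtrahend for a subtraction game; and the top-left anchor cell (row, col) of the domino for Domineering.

O's best at [XXO/XO./...]: (2,0)

p1 O@[XXO/XO./...]: (1,2)[XXO/XOO/...]-1 (2,0)[XXO/XO./O..]+1* (2,1)[XXO/XO./.O.]-1 (2,2)[XXO/XO./..O]-1
p2 X@[XXO/XO./O..] terminal -1; root [XXO/XO./...] d8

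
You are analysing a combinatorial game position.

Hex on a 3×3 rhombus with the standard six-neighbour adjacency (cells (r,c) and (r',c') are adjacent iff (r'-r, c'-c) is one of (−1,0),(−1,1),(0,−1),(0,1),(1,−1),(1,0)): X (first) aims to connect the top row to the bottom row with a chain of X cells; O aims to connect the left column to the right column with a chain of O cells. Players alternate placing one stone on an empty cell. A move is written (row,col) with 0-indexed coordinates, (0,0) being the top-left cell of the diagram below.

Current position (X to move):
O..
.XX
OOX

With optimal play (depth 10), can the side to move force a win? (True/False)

X winning at [O../.XX/OOX]: True

p1 X@[O../.XX/OOX]: (0,1)[OX./.XX/OOX]+1* (0,2)[O.X/.XX/OOX]+1 (1,0)[O../XXX/OOX]+1
p2 O@[OX./.XX/OOX] terminal -1; root [O../.XX/OOX] d10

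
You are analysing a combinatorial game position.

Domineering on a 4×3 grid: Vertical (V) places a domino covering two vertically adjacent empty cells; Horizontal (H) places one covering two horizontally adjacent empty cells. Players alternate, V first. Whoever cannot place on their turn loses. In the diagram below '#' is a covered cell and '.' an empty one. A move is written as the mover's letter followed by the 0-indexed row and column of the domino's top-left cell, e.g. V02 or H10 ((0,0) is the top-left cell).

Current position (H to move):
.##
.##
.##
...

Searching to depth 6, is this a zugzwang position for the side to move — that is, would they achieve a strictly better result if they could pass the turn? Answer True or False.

zugzwang(.##/.##/.##/..., H) = False

p1 H@[.##/.##/.##/...]: H30[.##/.##/.##/##.]-1* H31[.##/.##/.##/.##]-1
p2 V@[.##/.##/.##/##.]: V00[###/###/.##/##.]+1* V10[.##/###/###/##.]+1
p3 H@[###/###/.##/##.] terminal -1; root [.##/.##/.##/...] d6
if H skipped the turn, V would face:
~ p1 V@[.##/.##/.##/...]: V00[###/###/.##/...]-1 V10[.##/###/###/...]-1 V20[.##/.##/###/#..]+1*
~ p2 H@[.##/.##/###/#..]: H31[.##/.##/###/###]-1*
~ p3 V@[.##/.##/###/###]: V00[###/###/###/###]+1*
~ p4 H@[###/###/###/###] terminal -1; root [.##/.##/.##/...] d6
compare (H): move=-1 vs pass=-1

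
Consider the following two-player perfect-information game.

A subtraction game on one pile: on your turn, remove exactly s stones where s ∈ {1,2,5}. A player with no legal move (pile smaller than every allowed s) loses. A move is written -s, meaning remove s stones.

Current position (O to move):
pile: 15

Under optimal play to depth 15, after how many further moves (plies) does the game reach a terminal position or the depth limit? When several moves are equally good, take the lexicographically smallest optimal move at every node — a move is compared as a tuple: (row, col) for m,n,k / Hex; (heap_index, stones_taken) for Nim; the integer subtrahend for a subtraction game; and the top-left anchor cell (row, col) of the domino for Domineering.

PV length from [15]: 10 plies

ply 1, O at 15 | -1=-1→14*; -2=-1→13; -5=-1→10
ply 2, X at 14 | -1=-1→13; -2=+1→12*; -5=+1→9
ply 3, O at 12 | -1=-1→11*; -2=-1→10; -5=-1→7
ply 4, X at 11 | -1=-1→10; -2=+1→9*; -5=+1→6
ply 5, O at 9 | -1=-1→8*; -2=-1→7; -5=-1→4
ply 6, X at 8 | -1=-1→7; -2=+1→6*; -5=+1→3
ply 7, O at 6 | -1=-1→5*; -2=-1→4; -5=-1→1
ply 8, X at 5 | -1=-1→4; -2=+1→3*; -5=+1→0
ply 9, O at 3 | -1=-1→2*; -2=-1→1
ply 10, X at 2 | -1=-1→1; -2=+1→0*
ply 11: 0 is terminal -1 (O); from 15 depth 15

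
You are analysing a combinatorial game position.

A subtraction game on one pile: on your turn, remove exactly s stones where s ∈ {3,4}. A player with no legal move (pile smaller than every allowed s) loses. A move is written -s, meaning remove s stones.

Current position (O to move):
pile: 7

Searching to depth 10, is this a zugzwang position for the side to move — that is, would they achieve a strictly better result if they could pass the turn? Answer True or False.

ply 1, O at 7 | -3=-1→4*; -4=-1→3
ply 2, X at 4 | -3=+1→1*; -4=+1→0
ply 3: 1 is terminal -1 (O); from 7 depth 10
suppose O passes — search the same position with X to move:
pass> ply 1, X at 7 | -3=-1→4*; -4=-1→3
pass> ply 2, O at 4 | -3=+1→1*; -4=+1→0
pass> ply 3: 1 is terminal -1 (X); from 7 depth 10
for O: play -1, pass +1

zugzwang(7, O) = True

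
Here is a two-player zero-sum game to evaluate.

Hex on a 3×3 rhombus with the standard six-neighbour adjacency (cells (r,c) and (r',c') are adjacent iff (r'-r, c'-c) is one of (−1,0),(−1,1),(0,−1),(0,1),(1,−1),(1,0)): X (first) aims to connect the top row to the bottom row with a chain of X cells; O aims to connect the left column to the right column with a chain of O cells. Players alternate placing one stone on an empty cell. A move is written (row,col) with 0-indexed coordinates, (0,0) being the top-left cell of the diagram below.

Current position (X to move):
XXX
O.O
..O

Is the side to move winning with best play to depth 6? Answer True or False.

X winning at [XXX/O.O/..O]: True

ply 1, X at XXX/O.O/..O | (1,1)=+1→XXX/OXO/..O*; (2,0)=-1→XXX/O.O/X.O; (2,1)=-1→XXX/O.O/.XO
ply 2, O at XXX/OXO/..O | (2,0)=-1→XXX/OXO/O.O*; (2,1)=-1→XXX/OXO/.OO
ply 3, X at XXX/OXO/O.O | (2,1)=+1→XXX/OXO/OXO*
ply 4: XXX/OXO/OXO is terminal -1 (O); from XXX/O.O/..O depth 6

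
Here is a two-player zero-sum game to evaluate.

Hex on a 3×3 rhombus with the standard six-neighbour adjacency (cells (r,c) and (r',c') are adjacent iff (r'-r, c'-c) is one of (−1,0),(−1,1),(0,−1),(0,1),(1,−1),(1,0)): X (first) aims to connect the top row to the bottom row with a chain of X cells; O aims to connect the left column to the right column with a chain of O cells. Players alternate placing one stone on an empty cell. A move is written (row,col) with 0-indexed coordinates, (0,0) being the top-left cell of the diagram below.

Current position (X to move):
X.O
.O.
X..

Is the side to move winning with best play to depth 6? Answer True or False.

ply 1, X at X.O/.O./X.. | (0,1)=-1→XXO/.O./X..; (1,0)=+1→X.O/XO./X..*; (1,2)=-1→X.O/.OX/X..; (2,1)=-1→X.O/.O./XX.; (2,2)=-1→X.O/.O./X.X
ply 2: X.O/XO./X.. is terminal -1 (O); from X.O/.O./X.. depth 6

X winning at [X.O/.O./X..]: True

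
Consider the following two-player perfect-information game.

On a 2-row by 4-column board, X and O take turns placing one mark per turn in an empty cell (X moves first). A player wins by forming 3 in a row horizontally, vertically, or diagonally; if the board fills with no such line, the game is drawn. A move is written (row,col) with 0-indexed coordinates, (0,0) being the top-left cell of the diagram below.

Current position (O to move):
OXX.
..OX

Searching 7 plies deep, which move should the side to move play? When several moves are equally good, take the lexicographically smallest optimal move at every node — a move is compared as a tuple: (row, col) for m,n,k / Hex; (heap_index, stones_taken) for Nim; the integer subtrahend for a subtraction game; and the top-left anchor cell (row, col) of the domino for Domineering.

O's best at [OXX./..OX]: (0,3)

ply 1, O at OXX./..OX | (0,3)=+0→OXXO/..OX*; (1,0)=-1→OXX./O.OX; (1,1)=-1→OXX./.OOX
ply 2, X at OXXO/..OX | (1,0)=+0→OXXO/X.OX*; (1,1)=+0→OXXO/.XOX
ply 3, O at OXXO/X.OX | (1,1)=+0→OXXO/XOOX*
ply 4: OXXO/XOOX is terminal +0 (X); from OXX./..OX depth 7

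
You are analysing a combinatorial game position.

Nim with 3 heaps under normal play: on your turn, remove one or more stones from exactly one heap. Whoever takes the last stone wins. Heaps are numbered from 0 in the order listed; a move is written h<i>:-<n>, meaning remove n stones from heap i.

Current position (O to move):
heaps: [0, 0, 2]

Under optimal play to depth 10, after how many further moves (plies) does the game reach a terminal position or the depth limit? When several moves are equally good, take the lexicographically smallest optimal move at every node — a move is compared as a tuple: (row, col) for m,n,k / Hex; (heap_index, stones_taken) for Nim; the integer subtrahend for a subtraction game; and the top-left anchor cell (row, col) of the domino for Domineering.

PV length from [(0,0,2)]: 1 ply

p1 O@[(0,0,2)]: h2:-1[(0,0,1)]-1 h2:-2[(0,0,0)]+1*
p2 X@[(0,0,0)] terminal -1; root [(0,0,2)] d10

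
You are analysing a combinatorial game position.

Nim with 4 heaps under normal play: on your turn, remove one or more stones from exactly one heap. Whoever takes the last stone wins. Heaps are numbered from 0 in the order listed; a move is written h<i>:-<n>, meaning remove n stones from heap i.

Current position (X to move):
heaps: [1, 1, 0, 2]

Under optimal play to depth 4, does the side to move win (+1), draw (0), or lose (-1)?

[(1,1,0,2)] X move#1: h0:-1:-1/(0,1,0,2), h1:-1:-1/(1,0,0,2), h3:-1:-1/(1,1,0,1), h3:-2:+1/(1,1,0,0)*
[(1,1,0,0)] O move#2: h0:-1:-1/(0,1,0,0)*, h1:-1:-1/(1,0,0,0)
[(0,1,0,0)] X move#3: h1:-1:+1/(0,0,0,0)*
[(0,0,0,0)] end (terminal -1, O#4); searched (1,1,0,2) to 4

value((1,1,0,2), X) = +1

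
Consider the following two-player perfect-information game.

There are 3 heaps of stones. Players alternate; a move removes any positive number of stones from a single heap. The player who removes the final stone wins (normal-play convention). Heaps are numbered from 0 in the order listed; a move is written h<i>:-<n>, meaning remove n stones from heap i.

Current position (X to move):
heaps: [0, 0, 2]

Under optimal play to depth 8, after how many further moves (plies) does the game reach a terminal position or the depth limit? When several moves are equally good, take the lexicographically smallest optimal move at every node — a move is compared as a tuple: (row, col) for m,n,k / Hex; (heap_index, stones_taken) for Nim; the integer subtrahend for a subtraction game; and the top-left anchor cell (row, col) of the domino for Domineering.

PV length from [(0,0,2)]: 1 ply

p1 X@[(0,0,2)]: h2:-1[(0,0,1)]-1 h2:-2[(0,0,0)]+1*
p2 O@[(0,0,0)] terminal -1; root [(0,0,2)] d8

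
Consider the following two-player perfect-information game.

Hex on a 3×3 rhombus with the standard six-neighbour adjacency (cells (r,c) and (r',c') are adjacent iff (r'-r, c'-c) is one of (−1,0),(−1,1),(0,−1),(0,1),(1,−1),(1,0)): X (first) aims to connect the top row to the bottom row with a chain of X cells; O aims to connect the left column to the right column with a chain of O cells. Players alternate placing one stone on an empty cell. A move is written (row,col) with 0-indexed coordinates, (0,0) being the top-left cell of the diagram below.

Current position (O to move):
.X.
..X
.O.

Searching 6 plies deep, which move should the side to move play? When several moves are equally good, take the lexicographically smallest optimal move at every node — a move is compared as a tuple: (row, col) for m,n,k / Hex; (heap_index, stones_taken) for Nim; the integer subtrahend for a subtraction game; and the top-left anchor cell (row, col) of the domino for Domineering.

O's best at [.X./..X/.O.]: (1,1)

[.X./..X/.O.] O move#1: (0,0):-1/OX./..X/.O., (0,2):-1/.XO/..X/.O., (1,0):-1/.X./O.X/.O., (1,1):+1/.X./.OX/.O.*, (2,0):-1/.X./..X/OO., (2,2):-1/.X./..X/.OO
[.X./.OX/.O.] X move#2: (0,0):-1/XX./.OX/.O.*, (0,2):-1/.XX/.OX/.O., (1,0):-1/.X./XOX/.O., (2,0):-1/.X./.OX/XO., (2,2):-1/.X./.OX/.OX
[XX./.OX/.O.] O move#3: (0,2):+1/XXO/.OX/.O.*, (1,0):+1/XX./OOX/.O., (2,0):+1/XX./.OX/OO., (2,2):+1/XX./.OX/.OO
[XXO/.OX/.O.] X move#4: (1,0):-1/XXO/XOX/.O.*, (2,0):-1/XXO/.OX/XO., (2,2):-1/XXO/.OX/.OX
[XXO/XOX/.O.] O move#5: (2,0):+1/XXO/XOX/OO.*, (2,2):-1/XXO/XOX/.OO
[XXO/XOX/OO.] end (terminal -1, X#6); searched .X./..X/.O. to 6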